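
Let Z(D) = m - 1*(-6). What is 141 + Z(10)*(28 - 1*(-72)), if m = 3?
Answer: 1041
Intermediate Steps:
Z(D) = 9 (Z(D) = 3 - 1*(-6) = 3 + 6 = 9)
141 + Z(10)*(28 - 1*(-72)) = 141 + 9*(28 - 1*(-72)) = 141 + 9*(28 + 72) = 141 + 9*100 = 141 + 900 = 1041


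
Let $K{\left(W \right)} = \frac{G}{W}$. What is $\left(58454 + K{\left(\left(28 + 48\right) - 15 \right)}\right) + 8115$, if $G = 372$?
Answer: $\frac{4061081}{61} \approx 66575.0$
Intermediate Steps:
$K{\left(W \right)} = \frac{372}{W}$
$\left(58454 + K{\left(\left(28 + 48\right) - 15 \right)}\right) + 8115 = \left(58454 + \frac{372}{\left(28 + 48\right) - 15}\right) + 8115 = \left(58454 + \frac{372}{76 - 15}\right) + 8115 = \left(58454 + \frac{372}{61}\right) + 8115 = \frac{3566066}{61} + 8115 = \frac{4061081}{61}$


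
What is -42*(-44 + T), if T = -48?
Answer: 3864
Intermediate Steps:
-42*(-44 + T) = -42*(-44 - 48) = -42*(-92) = 3864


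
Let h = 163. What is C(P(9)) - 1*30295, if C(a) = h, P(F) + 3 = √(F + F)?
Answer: -30132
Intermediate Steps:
P(F) = -3 + √2*√F (P(F) = -3 + √(F + F) = -3 + √(2*F) = -3 + √2*√F)
C(a) = 163
C(P(9)) - 1*30295 = 163 - 1*30295 = 163 - 30295 = -30132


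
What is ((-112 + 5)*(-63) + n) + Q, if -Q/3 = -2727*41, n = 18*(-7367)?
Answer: 209556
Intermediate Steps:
n = -132606
Q = 335421 (Q = -(-8181)*41 = -3*(-111807) = 335421)
((-112 + 5)*(-63) + n) + Q = ((-112 + 5)*(-63) - 132606) + 335421 = (-107*(-63) - 132606) + 335421 = (6741 - 132606) + 335421 = -125865 + 335421 = 209556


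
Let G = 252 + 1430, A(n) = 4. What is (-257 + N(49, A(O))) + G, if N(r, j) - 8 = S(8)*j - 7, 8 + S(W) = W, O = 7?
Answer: 1426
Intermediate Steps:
S(W) = -8 + W
G = 1682
N(r, j) = 1 (N(r, j) = 8 + ((-8 + 8)*j - 7) = 8 + (0*j - 7) = 8 + (0 - 7) = 8 - 7 = 1)
(-257 + N(49, A(O))) + G = (-257 + 1) + 1682 = -256 + 1682 = 1426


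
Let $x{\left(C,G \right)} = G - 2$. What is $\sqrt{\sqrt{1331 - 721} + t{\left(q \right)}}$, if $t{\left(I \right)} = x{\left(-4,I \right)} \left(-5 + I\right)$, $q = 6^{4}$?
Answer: $\sqrt{1670554 + \sqrt{610}} \approx 1292.5$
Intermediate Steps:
$x{\left(C,G \right)} = -2 + G$
$q = 1296$
$t{\left(I \right)} = \left(-5 + I\right) \left(-2 + I\right)$ ($t{\left(I \right)} = \left(-2 + I\right) \left(-5 + I\right) = \left(-5 + I\right) \left(-2 + I\right)$)
$\sqrt{\sqrt{1331 - 721} + t{\left(q \right)}} = \sqrt{\sqrt{1331 - 721} + \left(-5 + 1296\right) \left(-2 + 1296\right)} = \sqrt{\sqrt{610} + 1291 \cdot 1294} = \sqrt{\sqrt{610} + 1670554} = \sqrt{1670554 + \sqrt{610}}$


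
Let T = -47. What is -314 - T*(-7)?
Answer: -643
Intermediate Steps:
-314 - T*(-7) = -314 - 1*(-47)*(-7) = -314 + 47*(-7) = -314 - 329 = -643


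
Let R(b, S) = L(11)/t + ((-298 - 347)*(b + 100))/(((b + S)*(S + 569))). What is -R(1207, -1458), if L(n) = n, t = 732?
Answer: 614632451/163337748 ≈ 3.7630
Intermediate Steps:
R(b, S) = 11/732 + (-64500 - 645*b)/((569 + S)*(S + b)) (R(b, S) = 11/732 + ((-298 - 347)*(b + 100))/(((b + S)*(S + 569))) = 11*(1/732) + (-645*(100 + b))/(((S + b)*(569 + S))) = 11/732 + (-64500 - 645*b)/(((569 + S)*(S + b))) = 11/732 + (-64500 - 645*b)*(1/((569 + S)*(S + b))) = 11/732 + (-64500 - 645*b)/((569 + S)*(S + b)))
-R(1207, -1458) = -(-47214000 - 465881*1207 + 11*(-1458)**2 + 6259*(-1458) + 11*(-1458)*1207)/(732*((-1458)**2 + 569*(-1458) + 569*1207 - 1458*1207)) = -(-47214000 - 562318367 + 11*2125764 - 9125622 - 19357866)/(732*(2125764 - 829602 + 686783 - 1759806)) = -(-47214000 - 562318367 + 23383404 - 9125622 - 19357866)/(732*223139) = -(-614632451)/(732*223139) = -1*(-614632451/163337748) = 614632451/163337748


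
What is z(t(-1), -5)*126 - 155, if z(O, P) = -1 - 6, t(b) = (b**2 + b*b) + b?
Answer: -1037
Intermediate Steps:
t(b) = b + 2*b**2 (t(b) = (b**2 + b**2) + b = 2*b**2 + b = b + 2*b**2)
z(O, P) = -7
z(t(-1), -5)*126 - 155 = -7*126 - 155 = -882 - 155 = -1037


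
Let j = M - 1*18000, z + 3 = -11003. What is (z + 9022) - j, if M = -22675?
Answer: 38691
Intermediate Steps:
z = -11006 (z = -3 - 11003 = -11006)
j = -40675 (j = -22675 - 1*18000 = -22675 - 18000 = -40675)
(z + 9022) - j = (-11006 + 9022) - 1*(-40675) = -1984 + 40675 = 38691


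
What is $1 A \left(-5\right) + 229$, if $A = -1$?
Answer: $234$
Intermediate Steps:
$1 A \left(-5\right) + 229 = 1 \left(-1\right) \left(-5\right) + 229 = \left(-1\right) \left(-5\right) + 229 = 5 + 229 = 234$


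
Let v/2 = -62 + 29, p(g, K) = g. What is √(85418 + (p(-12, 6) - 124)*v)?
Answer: √94394 ≈ 307.24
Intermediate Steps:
v = -66 (v = 2*(-62 + 29) = 2*(-33) = -66)
√(85418 + (p(-12, 6) - 124)*v) = √(85418 + (-12 - 124)*(-66)) = √(85418 - 136*(-66)) = √(85418 + 8976) = √94394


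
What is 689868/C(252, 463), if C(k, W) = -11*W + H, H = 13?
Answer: -172467/1270 ≈ -135.80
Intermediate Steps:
C(k, W) = 13 - 11*W (C(k, W) = -11*W + 13 = 13 - 11*W)
689868/C(252, 463) = 689868/(13 - 11*463) = 689868/(13 - 5093) = 689868/(-5080) = 689868*(-1/5080) = -172467/1270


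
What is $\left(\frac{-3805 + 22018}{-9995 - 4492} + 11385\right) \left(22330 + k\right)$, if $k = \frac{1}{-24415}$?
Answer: $\frac{29970068208001206}{117900035} \approx 2.542 \cdot 10^{8}$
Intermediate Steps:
$k = - \frac{1}{24415} \approx -4.0958 \cdot 10^{-5}$
$\left(\frac{-3805 + 22018}{-9995 - 4492} + 11385\right) \left(22330 + k\right) = \left(\frac{-3805 + 22018}{-9995 - 4492} + 11385\right) \left(22330 - \frac{1}{24415}\right) = \left(\frac{18213}{-14487} + 11385\right) \frac{545186949}{24415} = \left(18213 \left(- \frac{1}{14487}\right) + 11385\right) \frac{545186949}{24415} = \left(- \frac{6071}{4829} + 11385\right) \frac{545186949}{24415} = \frac{54972094}{4829} \cdot \frac{545186949}{24415} = \frac{29970068208001206}{117900035}$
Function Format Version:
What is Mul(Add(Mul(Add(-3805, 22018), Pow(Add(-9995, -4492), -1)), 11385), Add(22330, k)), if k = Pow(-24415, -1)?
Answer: Rational(29970068208001206, 117900035) ≈ 2.5420e+8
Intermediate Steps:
k = Rational(-1, 24415) ≈ -4.0958e-5
Mul(Add(Mul(Add(-3805, 22018), Pow(Add(-9995, -4492), -1)), 11385), Add(22330, k)) = Mul(Add(Mul(Add(-3805, 22018), Pow(Add(-9995, -4492), -1)), 11385), Add(22330, Rational(-1, 24415))) = Mul(Add(Mul(18213, Pow(-14487, -1)), 11385), Rational(545186949, 24415)) = Mul(Add(Mul(18213, Rational(-1, 14487)), 11385), Rational(545186949, 24415)) = Mul(Add(Rational(-6071, 4829), 11385), Rational(545186949, 24415)) = Mul(Rational(54972094, 4829), Rational(545186949, 24415)) = Rational(29970068208001206, 117900035)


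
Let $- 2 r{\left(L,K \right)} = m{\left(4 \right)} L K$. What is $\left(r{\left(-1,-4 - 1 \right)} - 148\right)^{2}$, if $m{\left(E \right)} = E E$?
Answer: $35344$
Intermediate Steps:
$m{\left(E \right)} = E^{2}$
$r{\left(L,K \right)} = - 8 K L$ ($r{\left(L,K \right)} = - \frac{4^{2} L K}{2} = - \frac{16 L K}{2} = - \frac{16 K L}{2} = - 8 K L$)
$\left(r{\left(-1,-4 - 1 \right)} - 148\right)^{2} = \left(\left(-8\right) \left(-4 - 1\right) \left(-1\right) - 148\right)^{2} = \left(\left(-8\right) \left(-5\right) \left(-1\right) - 148\right)^{2} = \left(-40 - 148\right)^{2} = \left(-188\right)^{2} = 35344$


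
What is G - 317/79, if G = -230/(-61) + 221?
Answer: 1063832/4819 ≈ 220.76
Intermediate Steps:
G = 13711/61 (G = -230*(-1/61) + 221 = 230/61 + 221 = 13711/61 ≈ 224.77)
G - 317/79 = 13711/61 - 317/79 = 1063832/4819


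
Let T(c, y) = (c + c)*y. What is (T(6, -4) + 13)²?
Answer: 1225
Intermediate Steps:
T(c, y) = 2*c*y (T(c, y) = (2*c)*y = 2*c*y)
(T(6, -4) + 13)² = (2*6*(-4) + 13)² = (-48 + 13)² = (-35)² = 1225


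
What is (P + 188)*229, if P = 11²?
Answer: 70761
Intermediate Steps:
P = 121
(P + 188)*229 = (121 + 188)*229 = 309*229 = 70761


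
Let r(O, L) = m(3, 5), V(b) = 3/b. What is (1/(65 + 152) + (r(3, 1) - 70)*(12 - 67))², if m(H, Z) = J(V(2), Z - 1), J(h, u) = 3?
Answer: 639433725316/47089 ≈ 1.3579e+7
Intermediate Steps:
m(H, Z) = 3
r(O, L) = 3
(1/(65 + 152) + (r(3, 1) - 70)*(12 - 67))² = (1/(65 + 152) + (3 - 70)*(12 - 67))² = (1/217 - 67*(-55))² = (1/217 + 3685)² = (799646/217)² = 639433725316/47089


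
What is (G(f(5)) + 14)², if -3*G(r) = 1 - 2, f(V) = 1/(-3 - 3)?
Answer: 1849/9 ≈ 205.44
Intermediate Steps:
f(V) = -⅙ (f(V) = 1/(-6) = -⅙)
G(r) = ⅓ (G(r) = -(1 - 2)/3 = -⅓*(-1) = ⅓)
(G(f(5)) + 14)² = (⅓ + 14)² = (43/3)² = 1849/9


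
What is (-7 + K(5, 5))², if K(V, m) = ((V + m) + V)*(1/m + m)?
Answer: 5041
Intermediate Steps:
K(V, m) = (m + 1/m)*(m + 2*V) (K(V, m) = (m + 2*V)*(m + 1/m) = (m + 1/m)*(m + 2*V))
(-7 + K(5, 5))² = (-7 + (1 + 5² + 2*5*5 + 2*5/5))² = (-7 + (1 + 25 + 50 + 2*5*(⅕)))² = (-7 + (1 + 25 + 50 + 2))² = (-7 + 78)² = 71² = 5041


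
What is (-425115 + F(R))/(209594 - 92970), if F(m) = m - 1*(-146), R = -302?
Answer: -425271/116624 ≈ -3.6465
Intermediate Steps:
F(m) = 146 + m (F(m) = m + 146 = 146 + m)
(-425115 + F(R))/(209594 - 92970) = (-425115 + (146 - 302))/(209594 - 92970) = (-425115 - 156)/116624 = -425271*1/116624 = -425271/116624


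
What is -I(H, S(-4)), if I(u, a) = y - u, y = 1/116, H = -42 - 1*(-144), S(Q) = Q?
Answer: 11831/116 ≈ 101.99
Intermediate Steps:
H = 102 (H = -42 + 144 = 102)
y = 1/116 ≈ 0.0086207
I(u, a) = 1/116 - u
-I(H, S(-4)) = -(1/116 - 1*102) = -(1/116 - 102) = -1*(-11831/116) = 11831/116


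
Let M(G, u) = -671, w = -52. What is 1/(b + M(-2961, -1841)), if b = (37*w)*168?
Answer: -1/323903 ≈ -3.0873e-6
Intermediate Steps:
b = -323232 (b = (37*(-52))*168 = -1924*168 = -323232)
1/(b + M(-2961, -1841)) = 1/(-323232 - 671) = 1/(-323903) = -1/323903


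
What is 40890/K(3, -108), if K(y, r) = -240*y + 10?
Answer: -4089/71 ≈ -57.592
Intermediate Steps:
K(y, r) = 10 - 240*y
40890/K(3, -108) = 40890/(10 - 240*3) = 40890/(10 - 720) = 40890/(-710) = 40890*(-1/710) = -4089/71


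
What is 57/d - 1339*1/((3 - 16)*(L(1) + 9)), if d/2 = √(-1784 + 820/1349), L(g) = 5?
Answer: 103/14 - 19*I*√811354701/801932 ≈ 7.3571 - 0.67487*I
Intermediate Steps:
d = 4*I*√811354701/1349 (d = 2*√(-1784 + 820/1349) = 2*√(-2405796/1349) = 2*(2*I*√811354701/1349) = 4*I*√811354701/1349 ≈ 84.46*I)
57/d - 1339*1/((3 - 16)*(L(1) + 9)) = 57/((4*I*√811354701/1349)) - 1339*1/((3 - 16)*(5 + 9)) = 57*(-I*√811354701/2405796) - 1339/(14*(-13)) = -19*I*√811354701/801932 - 1339/(-182) = -19*I*√811354701/801932 - 1339*(-1/182) = -19*I*√811354701/801932 + 103/14 = 103/14 - 19*I*√811354701/801932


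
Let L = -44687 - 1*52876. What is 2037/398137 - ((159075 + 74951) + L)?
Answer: -54330967394/398137 ≈ -1.3646e+5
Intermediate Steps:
L = -97563 (L = -44687 - 52876 = -97563)
2037/398137 - ((159075 + 74951) + L) = 2037/398137 - ((159075 + 74951) - 97563) = 2037*(1/398137) - (234026 - 97563) = 2037/398137 - 1*136463 = 2037/398137 - 136463 = -54330967394/398137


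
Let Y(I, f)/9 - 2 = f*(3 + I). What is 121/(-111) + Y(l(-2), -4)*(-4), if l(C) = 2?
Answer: 71807/111 ≈ 646.91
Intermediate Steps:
Y(I, f) = 18 + 9*f*(3 + I) (Y(I, f) = 18 + 9*(f*(3 + I)) = 18 + 9*f*(3 + I))
121/(-111) + Y(l(-2), -4)*(-4) = 121/(-111) + (18 + 27*(-4) + 9*2*(-4))*(-4) = 121*(-1/111) + (18 - 108 - 72)*(-4) = -121/111 - 162*(-4) = -121/111 + 648 = 71807/111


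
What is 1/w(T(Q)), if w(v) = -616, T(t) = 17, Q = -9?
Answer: -1/616 ≈ -0.0016234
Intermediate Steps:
1/w(T(Q)) = 1/(-616) = -1/616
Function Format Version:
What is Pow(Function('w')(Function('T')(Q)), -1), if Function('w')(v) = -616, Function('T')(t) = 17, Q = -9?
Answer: Rational(-1, 616) ≈ -0.0016234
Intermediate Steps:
Pow(Function('w')(Function('T')(Q)), -1) = Pow(-616, -1) = Rational(-1, 616)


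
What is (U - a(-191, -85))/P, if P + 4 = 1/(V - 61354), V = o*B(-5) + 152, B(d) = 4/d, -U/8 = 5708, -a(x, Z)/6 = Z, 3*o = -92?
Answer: 42372125188/3670663 ≈ 11543.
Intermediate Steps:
o = -92/3 (o = (⅓)*(-92) = -92/3 ≈ -30.667)
a(x, Z) = -6*Z
U = -45664 (U = -8*5708 = -45664)
V = 2648/15 (V = -368/(3*(-5)) + 152 = -368*(-1)/(3*5) + 152 = -92/3*(-⅘) + 152 = 368/15 + 152 = 2648/15 ≈ 176.53)
P = -3670663/917662 (P = -4 + 1/(2648/15 - 61354) = -4 + 1/(-917662/15) = -4 - 15/917662 = -3670663/917662 ≈ -4.0000)
(U - a(-191, -85))/P = (-45664 - (-6)*(-85))/(-3670663/917662) = (-45664 - 1*510)*(-917662/3670663) = (-45664 - 510)*(-917662/3670663) = -46174*(-917662/3670663) = 42372125188/3670663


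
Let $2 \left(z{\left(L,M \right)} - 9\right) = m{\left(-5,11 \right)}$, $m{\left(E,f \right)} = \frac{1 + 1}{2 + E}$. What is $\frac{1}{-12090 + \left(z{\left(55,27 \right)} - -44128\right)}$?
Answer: $\frac{3}{96140} \approx 3.1204 \cdot 10^{-5}$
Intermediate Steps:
$m{\left(E,f \right)} = \frac{2}{2 + E}$
$z{\left(L,M \right)} = \frac{26}{3}$ ($z{\left(L,M \right)} = 9 + \frac{2 \frac{1}{2 - 5}}{2} = 9 + \frac{2 \frac{1}{-3}}{2} = 9 + \frac{2 \left(- \frac{1}{3}\right)}{2} = 9 + \frac{1}{2} \left(- \frac{2}{3}\right) = 9 - \frac{1}{3} = \frac{26}{3}$)
$\frac{1}{-12090 + \left(z{\left(55,27 \right)} - -44128\right)} = \frac{1}{-12090 + \left(\frac{26}{3} - -44128\right)} = \frac{1}{-12090 + \left(\frac{26}{3} + 44128\right)} = \frac{1}{-12090 + \frac{132410}{3}} = \frac{1}{\frac{96140}{3}} = \frac{3}{96140}$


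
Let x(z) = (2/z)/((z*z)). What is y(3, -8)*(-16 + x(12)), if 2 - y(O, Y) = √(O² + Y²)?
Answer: -13823/432 + 13823*√73/864 ≈ 104.70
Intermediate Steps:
x(z) = 2/z³ (x(z) = (2/z)/(z²) = (2/z)/z² = 2/z³)
y(O, Y) = 2 - √(O² + Y²)
y(3, -8)*(-16 + x(12)) = (2 - √(3² + (-8)²))*(-16 + 2/12³) = (2 - √(9 + 64))*(-16 + 2*(1/1728)) = (2 - √73)*(-16 + 1/864) = (2 - √73)*(-13823/864) = -13823/432 + 13823*√73/864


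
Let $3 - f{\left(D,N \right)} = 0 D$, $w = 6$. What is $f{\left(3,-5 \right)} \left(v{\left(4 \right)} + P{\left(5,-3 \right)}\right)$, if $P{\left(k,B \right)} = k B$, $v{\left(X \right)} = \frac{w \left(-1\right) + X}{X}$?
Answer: $- \frac{93}{2} \approx -46.5$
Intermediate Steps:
$f{\left(D,N \right)} = 3$ ($f{\left(D,N \right)} = 3 - 0 D = 3 - 0 = 3 + 0 = 3$)
$v{\left(X \right)} = \frac{-6 + X}{X}$ ($v{\left(X \right)} = \frac{6 \left(-1\right) + X}{X} = \frac{-6 + X}{X}$)
$P{\left(k,B \right)} = B k$
$f{\left(3,-5 \right)} \left(v{\left(4 \right)} + P{\left(5,-3 \right)}\right) = 3 \left(\frac{-6 + 4}{4} - 15\right) = 3 \left(\frac{1}{4} \left(-2\right) - 15\right) = 3 \left(- \frac{1}{2} - 15\right) = 3 \left(- \frac{31}{2}\right) = - \frac{93}{2}$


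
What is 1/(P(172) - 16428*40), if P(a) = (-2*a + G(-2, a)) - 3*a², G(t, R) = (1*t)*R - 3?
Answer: -1/746563 ≈ -1.3395e-6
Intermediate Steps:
G(t, R) = -3 + R*t (G(t, R) = t*R - 3 = R*t - 3 = -3 + R*t)
P(a) = -3 - 4*a - 3*a² (P(a) = (-2*a + (-3 + a*(-2))) - 3*a² = (-2*a + (-3 - 2*a)) - 3*a² = (-3 - 4*a) - 3*a² = -3 - 4*a - 3*a²)
1/(P(172) - 16428*40) = 1/((-3 - 4*172 - 3*172²) - 16428*40) = 1/((-3 - 688 - 3*29584) - 657120) = 1/((-3 - 688 - 88752) - 657120) = 1/(-89443 - 657120) = 1/(-746563) = -1/746563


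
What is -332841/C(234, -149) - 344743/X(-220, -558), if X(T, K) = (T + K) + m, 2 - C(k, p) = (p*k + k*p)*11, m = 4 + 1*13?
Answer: 264183205121/583728094 ≈ 452.58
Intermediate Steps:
m = 17 (m = 4 + 13 = 17)
C(k, p) = 2 - 22*k*p (C(k, p) = 2 - (p*k + k*p)*11 = 2 - (k*p + k*p)*11 = 2 - 2*k*p*11 = 2 - 22*k*p)
X(T, K) = 17 + K + T (X(T, K) = (T + K) + 17 = (K + T) + 17 = 17 + K + T)
-332841/C(234, -149) - 344743/X(-220, -558) = -332841/(2 - 22*234*(-149)) - 344743/(17 - 558 - 220) = -332841/(2 + 767052) - 344743/(-761) = -332841/767054 - 344743*(-1/761) = -332841*1/767054 + 344743/761 = -332841/767054 + 344743/761 = 264183205121/583728094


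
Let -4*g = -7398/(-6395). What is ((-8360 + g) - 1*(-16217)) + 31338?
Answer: 501300351/12790 ≈ 39195.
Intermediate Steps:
g = -3699/12790 (g = -(-3699)/(2*(-6395)) = -(-3699)*(-1)/(2*6395) = -¼*7398/6395 = -3699/12790 ≈ -0.28921)
((-8360 + g) - 1*(-16217)) + 31338 = ((-8360 - 3699/12790) - 1*(-16217)) + 31338 = (-106928099/12790 + 16217) + 31338 = 100487331/12790 + 31338 = 501300351/12790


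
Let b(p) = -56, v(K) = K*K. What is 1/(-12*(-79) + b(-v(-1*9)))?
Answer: 1/892 ≈ 0.0011211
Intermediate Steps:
v(K) = K²
1/(-12*(-79) + b(-v(-1*9))) = 1/(-12*(-79) - 56) = 1/(948 - 56) = 1/892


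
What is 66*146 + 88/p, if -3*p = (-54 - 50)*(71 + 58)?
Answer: 5386535/559 ≈ 9636.0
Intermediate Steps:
p = 4472 (p = -(-54 - 50)*(71 + 58)/3 = -(-104)*129/3 = -⅓*(-13416) = 4472)
66*146 + 88/p = 66*146 + 88/4472 = 9636 + 88*(1/4472) = 9636 + 11/559 = 5386535/559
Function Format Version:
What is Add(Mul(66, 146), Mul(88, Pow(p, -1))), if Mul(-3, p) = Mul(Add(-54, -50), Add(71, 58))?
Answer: Rational(5386535, 559) ≈ 9636.0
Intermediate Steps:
p = 4472 (p = Mul(Rational(-1, 3), Mul(Add(-54, -50), Add(71, 58))) = Mul(Rational(-1, 3), Mul(-104, 129)) = Mul(Rational(-1, 3), -13416) = 4472)
Add(Mul(66, 146), Mul(88, Pow(p, -1))) = Add(Mul(66, 146), Mul(88, Pow(4472, -1))) = Add(9636, Mul(88, Rational(1, 4472))) = Add(9636, Rational(11, 559)) = Rational(5386535, 559)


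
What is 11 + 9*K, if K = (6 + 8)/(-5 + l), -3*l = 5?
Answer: -79/10 ≈ -7.9000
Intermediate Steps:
l = -5/3 (l = -⅓*5 = -5/3 ≈ -1.6667)
K = -21/10 (K = (6 + 8)/(-5 - 5/3) = 14/(-20/3) = 14*(-3/20) = -21/10 ≈ -2.1000)
11 + 9*K = 11 + 9*(-21/10) = 11 - 189/10 = -79/10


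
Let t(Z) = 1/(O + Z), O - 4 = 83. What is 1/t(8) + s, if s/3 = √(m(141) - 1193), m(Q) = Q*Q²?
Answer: 95 + 6*√700507 ≈ 5116.8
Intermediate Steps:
O = 87 (O = 4 + 83 = 87)
t(Z) = 1/(87 + Z)
m(Q) = Q³
s = 6*√700507 (s = 3*√(141³ - 1193) = 3*√(2803221 - 1193) = 3*√2802028 = 3*(2*√700507) = 6*√700507 ≈ 5021.8)
1/t(8) + s = 1/(1/(87 + 8)) + 6*√700507 = 1/(1/95) + 6*√700507 = 95 + 6*√700507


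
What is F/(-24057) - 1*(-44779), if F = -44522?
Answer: 1077292925/24057 ≈ 44781.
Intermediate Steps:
F/(-24057) - 1*(-44779) = -44522/(-24057) - 1*(-44779) = -44522*(-1/24057) + 44779 = 44522/24057 + 44779 = 1077292925/24057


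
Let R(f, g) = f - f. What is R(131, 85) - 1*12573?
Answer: -12573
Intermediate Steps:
R(f, g) = 0
R(131, 85) - 1*12573 = 0 - 1*12573 = 0 - 12573 = -12573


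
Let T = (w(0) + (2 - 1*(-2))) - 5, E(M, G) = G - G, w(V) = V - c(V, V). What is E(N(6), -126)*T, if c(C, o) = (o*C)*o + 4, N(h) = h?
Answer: 0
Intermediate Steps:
c(C, o) = 4 + C*o² (c(C, o) = (C*o)*o + 4 = C*o² + 4 = 4 + C*o²)
w(V) = -4 + V - V³ (w(V) = V - (4 + V*V²) = V - (4 + V³) = V + (-4 - V³) = -4 + V - V³)
E(M, G) = 0
T = -5 (T = ((-4 + 0 - 1*0³) + (2 - 1*(-2))) - 5 = ((-4 + 0 - 1*0) + (2 + 2)) - 5 = ((-4 + 0 + 0) + 4) - 5 = (-4 + 4) - 5 = 0 - 5 = -5)
E(N(6), -126)*T = 0*(-5) = 0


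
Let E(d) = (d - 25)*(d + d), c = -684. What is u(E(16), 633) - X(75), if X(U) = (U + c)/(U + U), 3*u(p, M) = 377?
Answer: 19459/150 ≈ 129.73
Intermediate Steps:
E(d) = 2*d*(-25 + d) (E(d) = (-25 + d)*(2*d) = 2*d*(-25 + d))
u(p, M) = 377/3 (u(p, M) = (⅓)*377 = 377/3)
X(U) = (-684 + U)/(2*U) (X(U) = (U - 684)/(U + U) = (-684 + U)/((2*U)) = (-684 + U)*(1/(2*U)) = (-684 + U)/(2*U))
u(E(16), 633) - X(75) = 377/3 - (-684 + 75)/(2*75) = 377/3 - (-609)/(2*75) = 377/3 - 1*(-203/50) = 377/3 + 203/50 = 19459/150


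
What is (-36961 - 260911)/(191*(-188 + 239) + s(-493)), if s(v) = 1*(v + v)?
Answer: -297872/8755 ≈ -34.023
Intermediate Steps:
s(v) = 2*v (s(v) = 1*(2*v) = 2*v)
(-36961 - 260911)/(191*(-188 + 239) + s(-493)) = (-36961 - 260911)/(191*(-188 + 239) + 2*(-493)) = -297872/(191*51 - 986) = -297872/(9741 - 986) = -297872/8755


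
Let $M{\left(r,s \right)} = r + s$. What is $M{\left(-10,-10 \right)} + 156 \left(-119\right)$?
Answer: $-18584$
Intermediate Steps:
$M{\left(-10,-10 \right)} + 156 \left(-119\right) = \left(-10 - 10\right) + 156 \left(-119\right) = -20 - 18564 = -18584$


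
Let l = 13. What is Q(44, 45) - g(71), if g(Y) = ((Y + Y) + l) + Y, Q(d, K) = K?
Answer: -181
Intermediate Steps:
g(Y) = 13 + 3*Y (g(Y) = ((Y + Y) + 13) + Y = (2*Y + 13) + Y = (13 + 2*Y) + Y = 13 + 3*Y)
Q(44, 45) - g(71) = 45 - (13 + 3*71) = 45 - (13 + 213) = 45 - 1*226 = 45 - 226 = -181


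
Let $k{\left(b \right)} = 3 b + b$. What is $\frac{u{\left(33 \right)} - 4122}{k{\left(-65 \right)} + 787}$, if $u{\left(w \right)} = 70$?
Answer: $- \frac{4052}{527} \approx -7.6888$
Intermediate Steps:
$k{\left(b \right)} = 4 b$
$\frac{u{\left(33 \right)} - 4122}{k{\left(-65 \right)} + 787} = \frac{70 - 4122}{4 \left(-65\right) + 787} = - \frac{4052}{-260 + 787} = - \frac{4052}{527}$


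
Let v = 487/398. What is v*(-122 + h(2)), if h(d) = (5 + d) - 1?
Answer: -28246/199 ≈ -141.94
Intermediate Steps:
v = 487/398 (v = 487*(1/398) = 487/398 ≈ 1.2236)
h(d) = 4 + d
v*(-122 + h(2)) = 487*(-122 + (4 + 2))/398 = 487*(-122 + 6)/398 = (487/398)*(-116) = -28246/199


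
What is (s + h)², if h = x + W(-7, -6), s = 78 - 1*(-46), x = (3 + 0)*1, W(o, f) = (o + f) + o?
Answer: 11449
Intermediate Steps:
W(o, f) = f + 2*o (W(o, f) = (f + o) + o = f + 2*o)
x = 3 (x = 3*1 = 3)
s = 124 (s = 78 + 46 = 124)
h = -17 (h = 3 + (-6 + 2*(-7)) = 3 + (-6 - 14) = 3 - 20 = -17)
(s + h)² = (124 - 17)² = 107² = 11449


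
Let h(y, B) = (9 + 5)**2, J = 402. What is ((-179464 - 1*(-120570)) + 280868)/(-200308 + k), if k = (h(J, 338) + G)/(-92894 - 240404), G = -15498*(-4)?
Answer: -2642267509/2384368499 ≈ -1.1082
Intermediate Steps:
G = 61992
h(y, B) = 196 (h(y, B) = 14**2 = 196)
k = -4442/23807 (k = (196 + 61992)/(-92894 - 240404) = 62188/(-333298) = 62188*(-1/333298) = -4442/23807 ≈ -0.18658)
((-179464 - 1*(-120570)) + 280868)/(-200308 + k) = ((-179464 - 1*(-120570)) + 280868)/(-200308 - 4442/23807) = ((-179464 + 120570) + 280868)/(-4768736998/23807) = (-58894 + 280868)*(-23807/4768736998) = 221974*(-23807/4768736998) = -2642267509/2384368499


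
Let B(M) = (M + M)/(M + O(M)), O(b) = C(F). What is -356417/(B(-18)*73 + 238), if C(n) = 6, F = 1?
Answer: -356417/457 ≈ -779.91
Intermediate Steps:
O(b) = 6
B(M) = 2*M/(6 + M) (B(M) = (M + M)/(M + 6) = (2*M)/(6 + M) = 2*M/(6 + M))
-356417/(B(-18)*73 + 238) = -356417/((2*(-18)/(6 - 18))*73 + 238) = -356417/((2*(-18)/(-12))*73 + 238) = -356417/((2*(-18)*(-1/12))*73 + 238) = -356417/(3*73 + 238) = -356417/(219 + 238) = -356417/457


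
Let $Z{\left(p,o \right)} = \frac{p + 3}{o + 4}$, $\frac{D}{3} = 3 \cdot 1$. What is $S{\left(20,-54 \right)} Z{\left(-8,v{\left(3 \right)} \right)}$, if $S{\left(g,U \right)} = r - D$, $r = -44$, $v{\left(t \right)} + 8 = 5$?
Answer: $265$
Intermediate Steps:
$v{\left(t \right)} = -3$ ($v{\left(t \right)} = -8 + 5 = -3$)
$D = 9$ ($D = 3 \cdot 3 \cdot 1 = 3 \cdot 3 = 9$)
$Z{\left(p,o \right)} = \frac{3 + p}{4 + o}$
$S{\left(g,U \right)} = -53$ ($S{\left(g,U \right)} = -44 - 9 = -53$)
$S{\left(20,-54 \right)} Z{\left(-8,v{\left(3 \right)} \right)} = - 53 \frac{3 - 8}{4 - 3} = - 53 \cdot 1^{-1} \left(-5\right) = - 53 \cdot 1 \left(-5\right) = \left(-53\right) \left(-5\right) = 265$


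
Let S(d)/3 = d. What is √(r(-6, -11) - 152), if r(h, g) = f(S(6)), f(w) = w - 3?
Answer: I*√137 ≈ 11.705*I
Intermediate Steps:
S(d) = 3*d
f(w) = -3 + w
r(h, g) = 15 (r(h, g) = -3 + 3*6 = -3 + 18 = 15)
√(r(-6, -11) - 152) = √(15 - 152) = √(-137) = I*√137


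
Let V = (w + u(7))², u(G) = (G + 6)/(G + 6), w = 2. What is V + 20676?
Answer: 20685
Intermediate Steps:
u(G) = 1 (u(G) = (6 + G)/(6 + G) = 1)
V = 9 (V = (2 + 1)² = 3² = 9)
V + 20676 = 9 + 20676 = 20685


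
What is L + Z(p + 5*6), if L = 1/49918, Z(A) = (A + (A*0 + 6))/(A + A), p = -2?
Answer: 424317/698852 ≈ 0.60716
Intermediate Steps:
Z(A) = (6 + A)/(2*A) (Z(A) = (A + (0 + 6))/((2*A)) = (A + 6)*(1/(2*A)) = (6 + A)*(1/(2*A)) = (6 + A)/(2*A))
L = 1/49918 ≈ 2.0033e-5
L + Z(p + 5*6) = 1/49918 + (6 + (-2 + 5*6))/(2*(-2 + 5*6)) = 1/49918 + (6 + (-2 + 30))/(2*(-2 + 30)) = 1/49918 + (1/2)*(6 + 28)/28 = 1/49918 + (1/2)*(1/28)*34 = 1/49918 + 17/28 = 424317/698852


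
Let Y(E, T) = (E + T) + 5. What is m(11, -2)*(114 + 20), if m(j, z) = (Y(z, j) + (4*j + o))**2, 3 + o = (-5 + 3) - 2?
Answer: 348534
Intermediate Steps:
Y(E, T) = 5 + E + T
o = -7 (o = -3 + ((-5 + 3) - 2) = -3 + (-2 - 2) = -3 - 4 = -7)
m(j, z) = (-2 + z + 5*j)**2 (m(j, z) = ((5 + z + j) + (4*j - 7))**2 = ((5 + j + z) + (-7 + 4*j))**2 = (-2 + z + 5*j)**2)
m(11, -2)*(114 + 20) = (-2 - 2 + 5*11)**2*(114 + 20) = (-2 - 2 + 55)**2*134 = 51**2*134 = 2601*134 = 348534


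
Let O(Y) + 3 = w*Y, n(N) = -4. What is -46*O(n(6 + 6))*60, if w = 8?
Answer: 96600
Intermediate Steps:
O(Y) = -3 + 8*Y
-46*O(n(6 + 6))*60 = -46*(-3 + 8*(-4))*60 = -46*(-3 - 32)*60 = -46*(-35)*60 = 1610*60 = 96600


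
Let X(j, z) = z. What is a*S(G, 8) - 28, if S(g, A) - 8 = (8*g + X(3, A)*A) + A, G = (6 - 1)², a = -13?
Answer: -3668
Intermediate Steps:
G = 25 (G = 5² = 25)
S(g, A) = 8 + A + A² + 8*g (S(g, A) = 8 + ((8*g + A*A) + A) = 8 + ((8*g + A²) + A) = 8 + ((A² + 8*g) + A) = 8 + (A + A² + 8*g) = 8 + A + A² + 8*g)
a*S(G, 8) - 28 = -13*(8 + 8 + 8² + 8*25) - 28 = -13*(8 + 8 + 64 + 200) - 28 = -13*280 - 28 = -3640 - 28 = -3668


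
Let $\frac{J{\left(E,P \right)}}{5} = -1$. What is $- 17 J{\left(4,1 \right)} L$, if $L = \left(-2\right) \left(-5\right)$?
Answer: $850$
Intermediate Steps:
$J{\left(E,P \right)} = -5$ ($J{\left(E,P \right)} = 5 \left(-1\right) = -5$)
$L = 10$
$- 17 J{\left(4,1 \right)} L = \left(-17\right) \left(-5\right) 10 = 85 \cdot 10 = 850$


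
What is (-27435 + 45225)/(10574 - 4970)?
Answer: 2965/934 ≈ 3.1745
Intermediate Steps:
(-27435 + 45225)/(10574 - 4970) = 17790/5604 = 17790*(1/5604) = 2965/934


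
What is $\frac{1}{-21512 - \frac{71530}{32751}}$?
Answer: $- \frac{32751}{704611042} \approx -4.6481 \cdot 10^{-5}$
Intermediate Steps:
$\frac{1}{-21512 - \frac{71530}{32751}} = \frac{1}{- \frac{704611042}{32751}} = - \frac{32751}{704611042}$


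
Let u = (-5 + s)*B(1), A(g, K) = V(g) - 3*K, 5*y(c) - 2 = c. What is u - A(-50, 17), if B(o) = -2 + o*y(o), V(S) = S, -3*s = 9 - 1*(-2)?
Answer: 1697/15 ≈ 113.13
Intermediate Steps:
y(c) = 2/5 + c/5
s = -11/3 (s = -(9 - 1*(-2))/3 = -(9 + 2)/3 = -1/3*11 = -11/3 ≈ -3.6667)
B(o) = -2 + o*(2/5 + o/5)
A(g, K) = g - 3*K
u = 182/15 (u = (-5 - 11/3)*(-2 + (1/5)*1*(2 + 1)) = -26*(-2 + (1/5)*1*3)/3 = -26*(-2 + 3/5)/3 = -26/3*(-7/5) = 182/15 ≈ 12.133)
u - A(-50, 17) = 182/15 - (-50 - 3*17) = 182/15 - (-50 - 51) = 182/15 - 1*(-101) = 182/15 + 101 = 1697/15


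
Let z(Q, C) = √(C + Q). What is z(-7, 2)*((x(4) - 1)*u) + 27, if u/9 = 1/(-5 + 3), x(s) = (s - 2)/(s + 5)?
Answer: 27 + 7*I*√5/2 ≈ 27.0 + 7.8262*I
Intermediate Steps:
x(s) = (-2 + s)/(5 + s)
u = -9/2 (u = 9/(-5 + 3) = 9/(-2) = 9*(-½) = -9/2 ≈ -4.5000)
z(-7, 2)*((x(4) - 1)*u) + 27 = √(2 - 7)*(((-2 + 4)/(5 + 4) - 1)*(-9/2)) + 27 = √(-5)*((2/9 - 1)*(-9/2)) + 27 = (I*√5)*(((⅑)*2 - 1)*(-9/2)) + 27 = (I*√5)*((2/9 - 1)*(-9/2)) + 27 = (I*√5)*(-7/9*(-9/2)) + 27 = (I*√5)*(7/2) + 27 = 7*I*√5/2 + 27 = 27 + 7*I*√5/2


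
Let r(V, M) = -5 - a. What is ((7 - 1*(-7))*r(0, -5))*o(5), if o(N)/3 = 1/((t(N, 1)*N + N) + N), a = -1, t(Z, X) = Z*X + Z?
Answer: -14/5 ≈ -2.8000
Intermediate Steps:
t(Z, X) = Z + X*Z (t(Z, X) = X*Z + Z = Z + X*Z)
r(V, M) = -4 (r(V, M) = -5 - 1*(-1) = -5 + 1 = -4)
o(N) = 3/(2*N + 2*N**2) (o(N) = 3/(((N*(1 + 1))*N + N) + N) = 3/(((N*2)*N + N) + N) = 3/(((2*N)*N + N) + N) = 3/((2*N**2 + N) + N) = 3/((N + 2*N**2) + N) = 3/(2*N + 2*N**2))
((7 - 1*(-7))*r(0, -5))*o(5) = ((7 - 1*(-7))*(-4))*((3/2)/(5*(1 + 5))) = ((7 + 7)*(-4))*((3/2)*(1/5)/6) = (14*(-4))*((3/2)*(1/5)*(1/6)) = -56*1/20 = -14/5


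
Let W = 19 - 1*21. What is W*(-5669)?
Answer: 11338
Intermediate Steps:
W = -2 (W = 19 - 21 = -2)
W*(-5669) = -2*(-5669) = 11338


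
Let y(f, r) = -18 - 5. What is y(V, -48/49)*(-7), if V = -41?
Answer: 161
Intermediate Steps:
y(f, r) = -23
y(V, -48/49)*(-7) = -23*(-7) = 161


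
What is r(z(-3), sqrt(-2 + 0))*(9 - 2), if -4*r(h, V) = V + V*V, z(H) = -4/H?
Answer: 7/2 - 7*I*sqrt(2)/4 ≈ 3.5 - 2.4749*I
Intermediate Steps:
r(h, V) = -V/4 - V**2/4 (r(h, V) = -(V + V*V)/4 = -(V + V**2)/4 = -V/4 - V**2/4)
r(z(-3), sqrt(-2 + 0))*(9 - 2) = (-sqrt(-2 + 0)*(1 + sqrt(-2 + 0))/4)*(9 - 2) = -sqrt(-2)*(1 + sqrt(-2))/4*7 = -I*sqrt(2)*(1 + I*sqrt(2))/4*7 = -7*I*sqrt(2)*(1 + I*sqrt(2))/4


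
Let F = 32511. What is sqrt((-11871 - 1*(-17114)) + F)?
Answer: sqrt(37754) ≈ 194.30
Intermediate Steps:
sqrt((-11871 - 1*(-17114)) + F) = sqrt((-11871 - 1*(-17114)) + 32511) = sqrt((-11871 + 17114) + 32511) = sqrt(5243 + 32511) = sqrt(37754)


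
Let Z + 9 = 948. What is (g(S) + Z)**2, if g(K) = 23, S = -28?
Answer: 925444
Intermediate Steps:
Z = 939 (Z = -9 + 948 = 939)
(g(S) + Z)**2 = (23 + 939)**2 = 962**2 = 925444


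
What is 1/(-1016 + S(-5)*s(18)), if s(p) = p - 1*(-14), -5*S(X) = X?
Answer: -1/984 ≈ -0.0010163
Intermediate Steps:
S(X) = -X/5
s(p) = 14 + p (s(p) = p + 14 = 14 + p)
1/(-1016 + S(-5)*s(18)) = 1/(-1016 + (-⅕*(-5))*(14 + 18)) = 1/(-1016 + 1*32) = 1/(-1016 + 32) = 1/(-984) = -1/984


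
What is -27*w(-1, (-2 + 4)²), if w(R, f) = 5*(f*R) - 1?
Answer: 567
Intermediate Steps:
w(R, f) = -1 + 5*R*f (w(R, f) = 5*(R*f) - 1 = 5*R*f - 1 = -1 + 5*R*f)
-27*w(-1, (-2 + 4)²) = -27*(-1 + 5*(-1)*(-2 + 4)²) = -27*(-1 + 5*(-1)*2²) = -27*(-1 + 5*(-1)*4) = -27*(-1 - 20) = -27*(-21) = 567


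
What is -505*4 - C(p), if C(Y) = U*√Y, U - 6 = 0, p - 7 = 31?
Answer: -2020 - 6*√38 ≈ -2057.0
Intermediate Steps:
p = 38 (p = 7 + 31 = 38)
U = 6 (U = 6 + 0 = 6)
C(Y) = 6*√Y
-505*4 - C(p) = -505*4 - 6*√38 = -2020 - 6*√38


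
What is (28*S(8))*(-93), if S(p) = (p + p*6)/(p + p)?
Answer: -9114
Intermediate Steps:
S(p) = 7/2 (S(p) = (p + 6*p)/((2*p)) = (7*p)*(1/(2*p)) = 7/2)
(28*S(8))*(-93) = (28*(7/2))*(-93) = 98*(-93) = -9114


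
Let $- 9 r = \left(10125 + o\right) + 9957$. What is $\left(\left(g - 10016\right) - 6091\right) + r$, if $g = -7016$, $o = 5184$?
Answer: $- \frac{77791}{3} \approx -25930.0$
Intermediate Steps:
$r = - \frac{8422}{3}$ ($r = - \frac{\left(10125 + 5184\right) + 9957}{9} = - \frac{15309 + 9957}{9} = \left(- \frac{1}{9}\right) 25266 = - \frac{8422}{3} \approx -2807.3$)
$\left(\left(g - 10016\right) - 6091\right) + r = \left(\left(-7016 - 10016\right) - 6091\right) - \frac{8422}{3} = \left(-17032 - 6091\right) - \frac{8422}{3} = -23123 - \frac{8422}{3} = - \frac{77791}{3}$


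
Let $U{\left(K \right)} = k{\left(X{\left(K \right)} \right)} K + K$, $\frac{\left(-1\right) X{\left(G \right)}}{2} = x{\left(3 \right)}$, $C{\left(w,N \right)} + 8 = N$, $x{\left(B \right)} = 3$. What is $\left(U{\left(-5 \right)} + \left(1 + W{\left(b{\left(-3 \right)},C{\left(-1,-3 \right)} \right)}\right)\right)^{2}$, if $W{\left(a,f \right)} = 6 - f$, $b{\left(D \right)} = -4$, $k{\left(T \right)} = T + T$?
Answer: $5329$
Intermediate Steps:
$C{\left(w,N \right)} = -8 + N$
$X{\left(G \right)} = -6$ ($X{\left(G \right)} = \left(-2\right) 3 = -6$)
$k{\left(T \right)} = 2 T$
$U{\left(K \right)} = - 11 K$ ($U{\left(K \right)} = 2 \left(-6\right) K + K = - 12 K + K = - 11 K$)
$\left(U{\left(-5 \right)} + \left(1 + W{\left(b{\left(-3 \right)},C{\left(-1,-3 \right)} \right)}\right)\right)^{2} = \left(\left(-11\right) \left(-5\right) + \left(1 + \left(6 - \left(-8 - 3\right)\right)\right)\right)^{2} = \left(55 + \left(1 + \left(6 - -11\right)\right)\right)^{2} = \left(55 + \left(1 + \left(6 + 11\right)\right)\right)^{2} = \left(55 + \left(1 + 17\right)\right)^{2} = \left(55 + 18\right)^{2} = 73^{2} = 5329$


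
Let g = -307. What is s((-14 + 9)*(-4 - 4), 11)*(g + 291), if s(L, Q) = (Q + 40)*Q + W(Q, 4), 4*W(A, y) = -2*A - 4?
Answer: -8872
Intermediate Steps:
W(A, y) = -1 - A/2 (W(A, y) = (-2*A - 4)/4 = (-4 - 2*A)/4 = -1 - A/2)
s(L, Q) = -1 - Q/2 + Q*(40 + Q) (s(L, Q) = (Q + 40)*Q + (-1 - Q/2) = (40 + Q)*Q + (-1 - Q/2) = Q*(40 + Q) + (-1 - Q/2) = -1 - Q/2 + Q*(40 + Q))
s((-14 + 9)*(-4 - 4), 11)*(g + 291) = (-1 + 11² + (79/2)*11)*(-307 + 291) = (-1 + 121 + 869/2)*(-16) = (1109/2)*(-16) = -8872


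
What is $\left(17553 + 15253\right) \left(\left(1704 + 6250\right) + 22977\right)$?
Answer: $1014722386$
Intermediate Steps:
$\left(17553 + 15253\right) \left(\left(1704 + 6250\right) + 22977\right) = 32806 \left(7954 + 22977\right) = 32806 \cdot 30931 = 1014722386$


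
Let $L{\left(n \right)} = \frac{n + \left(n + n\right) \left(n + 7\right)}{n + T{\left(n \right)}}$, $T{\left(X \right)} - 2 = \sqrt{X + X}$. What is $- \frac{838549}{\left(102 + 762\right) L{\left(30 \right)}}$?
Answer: $- \frac{838549}{60750} - \frac{838549 \sqrt{15}}{972000} \approx -17.145$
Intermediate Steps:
$T{\left(X \right)} = 2 + \sqrt{2} \sqrt{X}$ ($T{\left(X \right)} = 2 + \sqrt{X + X} = 2 + \sqrt{2 X} = 2 + \sqrt{2} \sqrt{X}$)
$L{\left(n \right)} = \frac{n + 2 n \left(7 + n\right)}{2 + n + \sqrt{2} \sqrt{n}}$ ($L{\left(n \right)} = \frac{n + \left(n + n\right) \left(n + 7\right)}{n + \left(2 + \sqrt{2} \sqrt{n}\right)} = \frac{n + 2 n \left(7 + n\right)}{2 + n + \sqrt{2} \sqrt{n}}$)
$- \frac{838549}{\left(102 + 762\right) L{\left(30 \right)}} = - \frac{838549}{\left(102 + 762\right) \frac{30 \left(15 + 2 \cdot 30\right)}{2 + 30 + \sqrt{2} \sqrt{30}}} = - \frac{838549}{864 \frac{30 \left(15 + 60\right)}{2 + 30 + 2 \sqrt{15}}} = - \frac{838549}{864 \cdot 30 \frac{1}{32 + 2 \sqrt{15}} \cdot 75} = - \frac{838549}{864 \frac{2250}{32 + 2 \sqrt{15}}} = - \frac{838549}{1944000 \frac{1}{32 + 2 \sqrt{15}}} = - 838549 \left(\frac{1}{60750} + \frac{\sqrt{15}}{972000}\right) = - \frac{838549}{60750} - \frac{838549 \sqrt{15}}{972000}$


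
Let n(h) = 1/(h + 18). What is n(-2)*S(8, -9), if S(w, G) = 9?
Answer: 9/16 ≈ 0.56250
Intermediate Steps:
n(h) = 1/(18 + h)
n(-2)*S(8, -9) = 9/(18 - 2) = 9/16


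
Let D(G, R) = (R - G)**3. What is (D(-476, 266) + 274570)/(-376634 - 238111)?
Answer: -408793058/614745 ≈ -664.98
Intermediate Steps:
(D(-476, 266) + 274570)/(-376634 - 238111) = (-(-476 - 1*266)**3 + 274570)/(-376634 - 238111) = (-(-476 - 266)**3 + 274570)/(-614745) = (-1*(-742)**3 + 274570)*(-1/614745) = (-1*(-408518488) + 274570)*(-1/614745) = (408518488 + 274570)*(-1/614745) = 408793058*(-1/614745) = -408793058/614745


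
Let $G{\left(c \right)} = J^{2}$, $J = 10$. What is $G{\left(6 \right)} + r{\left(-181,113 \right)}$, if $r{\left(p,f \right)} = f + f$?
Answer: $326$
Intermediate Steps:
$G{\left(c \right)} = 100$ ($G{\left(c \right)} = 10^{2} = 100$)
$r{\left(p,f \right)} = 2 f$
$G{\left(6 \right)} + r{\left(-181,113 \right)} = 100 + 2 \cdot 113 = 100 + 226 = 326$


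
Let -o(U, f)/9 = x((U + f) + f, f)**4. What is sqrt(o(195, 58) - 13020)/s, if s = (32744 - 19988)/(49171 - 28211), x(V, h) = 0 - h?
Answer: 10480*I*sqrt(25465371)/3189 ≈ 16584.0*I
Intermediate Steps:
x(V, h) = -h
o(U, f) = -9*f**4
s = 3189/5240 (s = 12756/20960 = 12756*(1/20960) = 3189/5240 ≈ 0.60859)
sqrt(o(195, 58) - 13020)/s = sqrt(-9*58**4 - 13020)/(3189/5240) = sqrt(-9*11316496 - 13020)*(5240/3189) = sqrt(-101848464 - 13020)*(5240/3189) = sqrt(-101861484)*(5240/3189) = (2*I*sqrt(25465371))*(5240/3189) = 10480*I*sqrt(25465371)/3189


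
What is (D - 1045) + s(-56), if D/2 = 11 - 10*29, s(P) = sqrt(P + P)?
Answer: -1603 + 4*I*sqrt(7) ≈ -1603.0 + 10.583*I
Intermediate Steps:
s(P) = sqrt(2)*sqrt(P) (s(P) = sqrt(2*P) = sqrt(2)*sqrt(P))
D = -558 (D = 2*(11 - 10*29) = 2*(11 - 290) = 2*(-279) = -558)
(D - 1045) + s(-56) = (-558 - 1045) + sqrt(2)*sqrt(-56) = -1603 + sqrt(2)*(2*I*sqrt(14)) = -1603 + 4*I*sqrt(7)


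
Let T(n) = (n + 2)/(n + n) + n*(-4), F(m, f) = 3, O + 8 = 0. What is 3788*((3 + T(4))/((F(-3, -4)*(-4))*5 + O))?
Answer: 46403/68 ≈ 682.40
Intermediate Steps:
O = -8 (O = -8 + 0 = -8)
T(n) = -4*n + (2 + n)/(2*n) (T(n) = (2 + n)/((2*n)) - 4*n = (2 + n)*(1/(2*n)) - 4*n = (2 + n)/(2*n) - 4*n = -4*n + (2 + n)/(2*n))
3788*((3 + T(4))/((F(-3, -4)*(-4))*5 + O)) = 3788*((3 + (½ + 1/4 - 4*4))/((3*(-4))*5 - 8)) = 3788*((3 + (½ + ¼ - 16))/(-12*5 - 8)) = 3788*((3 - 61/4)/(-60 - 8)) = 3788*(-49/4/(-68)) = 3788*(-49/4*(-1/68)) = 3788*(49/272) = 46403/68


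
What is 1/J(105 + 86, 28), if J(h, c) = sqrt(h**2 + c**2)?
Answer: sqrt(37265)/37265 ≈ 0.0051802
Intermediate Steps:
J(h, c) = sqrt(c**2 + h**2)
1/J(105 + 86, 28) = 1/(sqrt(28**2 + (105 + 86)**2)) = 1/(sqrt(784 + 191**2)) = 1/(sqrt(784 + 36481)) = 1/(sqrt(37265)) = sqrt(37265)/37265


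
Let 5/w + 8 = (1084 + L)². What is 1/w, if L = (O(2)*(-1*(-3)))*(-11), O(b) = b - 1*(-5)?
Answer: 727601/5 ≈ 1.4552e+5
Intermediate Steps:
O(b) = 5 + b (O(b) = b + 5 = 5 + b)
L = -231 (L = ((5 + 2)*(-1*(-3)))*(-11) = (7*3)*(-11) = 21*(-11) = -231)
w = 5/727601 (w = 5/(-8 + (1084 - 231)²) = 5/(-8 + 853²) = 5/(-8 + 727609) = 5/727601 ≈ 6.8719e-6)
1/w = 1/(5/727601) = 727601/5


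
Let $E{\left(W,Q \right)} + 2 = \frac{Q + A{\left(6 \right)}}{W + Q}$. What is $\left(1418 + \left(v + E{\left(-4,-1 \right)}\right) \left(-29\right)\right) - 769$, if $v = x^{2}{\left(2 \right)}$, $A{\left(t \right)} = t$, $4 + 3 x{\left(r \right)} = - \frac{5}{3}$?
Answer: $\frac{51235}{81} \approx 632.53$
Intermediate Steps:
$x{\left(r \right)} = - \frac{17}{9}$ ($x{\left(r \right)} = - \frac{4}{3} + \frac{\left(-5\right) \frac{1}{3}}{3} = - \frac{4}{3} + \frac{1}{3} \left(- \frac{5}{3}\right) = - \frac{4}{3} - \frac{5}{9} = - \frac{17}{9}$)
$E{\left(W,Q \right)} = -2 + \frac{6 + Q}{Q + W}$ ($E{\left(W,Q \right)} = -2 + \frac{Q + 6}{W + Q} = -2 + \frac{6 + Q}{Q + W}$)
$v = \frac{289}{81}$ ($v = \left(- \frac{17}{9}\right)^{2} = \frac{289}{81} \approx 3.5679$)
$\left(1418 + \left(v + E{\left(-4,-1 \right)}\right) \left(-29\right)\right) - 769 = \left(1418 + \left(\frac{289}{81} + \frac{6 - -1 - -8}{-1 - 4}\right) \left(-29\right)\right) - 769 = \left(1418 + \left(\frac{289}{81} + \frac{6 + 1 + 8}{-5}\right) \left(-29\right)\right) - 769 = \left(1418 + \left(\frac{289}{81} - 3\right) \left(-29\right)\right) - 769 = \left(1418 + \frac{46}{81} \left(-29\right)\right) - 769 = \left(1418 - \frac{1334}{81}\right) - 769 = \frac{113524}{81} - 769 = \frac{51235}{81}$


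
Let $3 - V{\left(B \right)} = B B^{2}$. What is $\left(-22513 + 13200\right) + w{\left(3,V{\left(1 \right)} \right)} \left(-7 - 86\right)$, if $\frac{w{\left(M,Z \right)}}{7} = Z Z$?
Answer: $-11917$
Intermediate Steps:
$V{\left(B \right)} = 3 - B^{3}$ ($V{\left(B \right)} = 3 - B B^{2} = 3 - B^{3}$)
$w{\left(M,Z \right)} = 7 Z^{2}$ ($w{\left(M,Z \right)} = 7 Z Z = 7 Z^{2}$)
$\left(-22513 + 13200\right) + w{\left(3,V{\left(1 \right)} \right)} \left(-7 - 86\right) = \left(-22513 + 13200\right) + 7 \left(3 - 1^{3}\right)^{2} \left(-7 - 86\right) = -9313 + 7 \left(3 - 1\right)^{2} \left(-93\right) = -9313 + 7 \cdot 2^{2} \left(-93\right) = -9313 + 7 \cdot 4 \left(-93\right) = -9313 + 28 \left(-93\right) = -9313 - 2604 = -11917$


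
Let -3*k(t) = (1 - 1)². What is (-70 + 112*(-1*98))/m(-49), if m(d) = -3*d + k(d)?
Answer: -526/7 ≈ -75.143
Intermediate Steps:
k(t) = 0 (k(t) = -(1 - 1)²/3 = -⅓*0² = -⅓*0 = 0)
m(d) = -3*d (m(d) = -3*d + 0 = -3*d)
(-70 + 112*(-1*98))/m(-49) = (-70 + 112*(-1*98))/((-3*(-49))) = (-70 + 112*(-98))/147 = (-70 - 10976)*(1/147) = -11046*1/147 = -526/7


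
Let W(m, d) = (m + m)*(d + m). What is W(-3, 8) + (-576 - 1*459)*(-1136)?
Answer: 1175730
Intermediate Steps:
W(m, d) = 2*m*(d + m) (W(m, d) = (2*m)*(d + m) = 2*m*(d + m))
W(-3, 8) + (-576 - 1*459)*(-1136) = 2*(-3)*(8 - 3) + (-576 - 1*459)*(-1136) = 2*(-3)*5 + (-576 - 459)*(-1136) = -30 - 1035*(-1136) = -30 + 1175760 = 1175730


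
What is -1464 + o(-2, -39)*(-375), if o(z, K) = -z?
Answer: -2214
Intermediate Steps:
-1464 + o(-2, -39)*(-375) = -1464 - 1*(-2)*(-375) = -1464 + 2*(-375) = -1464 - 750 = -2214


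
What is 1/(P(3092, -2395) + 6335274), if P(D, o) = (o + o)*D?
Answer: -1/8475406 ≈ -1.1799e-7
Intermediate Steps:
P(D, o) = 2*D*o (P(D, o) = (2*o)*D = 2*D*o)
1/(P(3092, -2395) + 6335274) = 1/(2*3092*(-2395) + 6335274) = 1/(-14810680 + 6335274) = 1/(-8475406) = -1/8475406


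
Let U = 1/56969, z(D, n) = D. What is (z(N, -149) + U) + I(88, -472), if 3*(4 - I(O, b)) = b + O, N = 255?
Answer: 22047004/56969 ≈ 387.00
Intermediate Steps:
U = 1/56969 ≈ 1.7553e-5
I(O, b) = 4 - O/3 - b/3 (I(O, b) = 4 - (b + O)/3 = 4 - (O + b)/3 = 4 + (-O/3 - b/3) = 4 - O/3 - b/3)
(z(N, -149) + U) + I(88, -472) = (255 + 1/56969) + (4 - ⅓*88 - ⅓*(-472)) = 14527096/56969 + (4 - 88/3 + 472/3) = 14527096/56969 + 132 = 22047004/56969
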